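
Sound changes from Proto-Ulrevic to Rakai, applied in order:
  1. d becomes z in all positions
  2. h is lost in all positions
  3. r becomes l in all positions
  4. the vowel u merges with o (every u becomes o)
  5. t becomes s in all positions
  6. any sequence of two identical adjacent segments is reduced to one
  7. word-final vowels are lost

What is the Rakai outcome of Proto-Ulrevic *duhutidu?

zosiz

Rakai: *duhutidu > zuhutizu > zuutizu > zootizo > zoosizo > zosizo > zosiz  (by unconditioned shift, h-loss, vowel merger, unconditioned shift, degemination, apocope)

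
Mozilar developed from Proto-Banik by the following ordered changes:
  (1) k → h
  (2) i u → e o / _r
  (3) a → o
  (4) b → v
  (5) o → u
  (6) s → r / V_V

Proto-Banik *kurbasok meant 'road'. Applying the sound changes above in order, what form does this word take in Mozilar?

Mozilar: *kurbasok > hurbasoh > horbasoh > horbosoh > horvosoh > hurvusuh > hurvuruh  (by unconditioned shift, pre-rhotic lowering, vowel merger, unconditioned shift, vowel merger, rhotacism)

hurvuruh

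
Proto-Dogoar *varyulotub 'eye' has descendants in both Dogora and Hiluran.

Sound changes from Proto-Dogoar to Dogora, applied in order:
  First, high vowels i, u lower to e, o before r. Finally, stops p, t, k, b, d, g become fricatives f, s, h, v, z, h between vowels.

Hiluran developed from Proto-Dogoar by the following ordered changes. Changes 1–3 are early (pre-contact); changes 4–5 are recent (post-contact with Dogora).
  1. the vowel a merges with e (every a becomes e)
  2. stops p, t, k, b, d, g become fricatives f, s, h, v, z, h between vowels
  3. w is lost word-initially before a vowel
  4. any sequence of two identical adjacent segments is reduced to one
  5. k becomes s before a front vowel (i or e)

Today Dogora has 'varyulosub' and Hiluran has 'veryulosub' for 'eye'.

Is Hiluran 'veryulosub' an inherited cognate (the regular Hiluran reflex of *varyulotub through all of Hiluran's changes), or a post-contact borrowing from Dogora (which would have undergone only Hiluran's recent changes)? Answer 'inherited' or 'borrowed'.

inherited

If inherited, *varyulotub would pass through all of Hiluran's changes:
Hiluran: *varyulotub > veryulotub > veryulosub  (by vowel merger, intervocalic lenition)
If borrowed from Dogora 'varyulosub' after the early changes, it would undergo only the recent ones:
  rule 4 (degemination): no change (varyulosub)
  rule 5 (palatalisation): no change (varyulosub)
  ⇒ as a loan: varyulosub
Hiluran 'veryulosub' matches the inherited outcome exactly, so it is an inherited cognate, not a loan.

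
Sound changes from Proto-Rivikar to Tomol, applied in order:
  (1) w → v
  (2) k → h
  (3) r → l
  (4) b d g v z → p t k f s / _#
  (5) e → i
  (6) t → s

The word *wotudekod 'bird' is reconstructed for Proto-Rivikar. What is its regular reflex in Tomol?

Tomol: *wotudekod
  wotudekod → votudekod   [unconditioned shift]
  votudekod → votudehod   [unconditioned shift]
  votudehod (rule 3 does not apply)
  votudehod → votudehot   [final devoicing]
  votudehot → votudihot   [vowel merger]
  votudihot → vosudihos   [unconditioned shift]
  giving Tomol vosudihos.

vosudihos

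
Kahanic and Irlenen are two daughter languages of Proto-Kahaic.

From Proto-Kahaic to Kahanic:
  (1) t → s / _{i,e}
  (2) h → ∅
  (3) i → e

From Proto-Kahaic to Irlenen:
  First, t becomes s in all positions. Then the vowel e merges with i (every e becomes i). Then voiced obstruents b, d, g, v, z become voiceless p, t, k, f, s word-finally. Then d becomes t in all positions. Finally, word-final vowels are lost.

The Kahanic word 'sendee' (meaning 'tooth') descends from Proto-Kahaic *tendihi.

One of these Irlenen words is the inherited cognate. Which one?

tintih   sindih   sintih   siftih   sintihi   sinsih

sintih

Irlenen: start from *tendihi.
  rule 1 (unconditioned shift): tendihi → sendihi
  rule 2 (vowel merger): sendihi → sindihi
  rule 3: no change — sindihi
  rule 4 (unconditioned shift): sindihi → sintihi
  rule 5 (apocope): sintihi → sintih
  ⇒ Irlenen sintih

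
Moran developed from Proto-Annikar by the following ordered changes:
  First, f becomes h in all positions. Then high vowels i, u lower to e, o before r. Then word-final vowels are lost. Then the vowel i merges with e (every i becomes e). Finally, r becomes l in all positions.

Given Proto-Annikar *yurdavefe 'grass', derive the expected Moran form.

Moran: *yurdavefe > yurdavehe > yordavehe > yordaveh > yoldaveh  (by unconditioned shift, pre-rhotic lowering, apocope, unconditioned shift)

yoldaveh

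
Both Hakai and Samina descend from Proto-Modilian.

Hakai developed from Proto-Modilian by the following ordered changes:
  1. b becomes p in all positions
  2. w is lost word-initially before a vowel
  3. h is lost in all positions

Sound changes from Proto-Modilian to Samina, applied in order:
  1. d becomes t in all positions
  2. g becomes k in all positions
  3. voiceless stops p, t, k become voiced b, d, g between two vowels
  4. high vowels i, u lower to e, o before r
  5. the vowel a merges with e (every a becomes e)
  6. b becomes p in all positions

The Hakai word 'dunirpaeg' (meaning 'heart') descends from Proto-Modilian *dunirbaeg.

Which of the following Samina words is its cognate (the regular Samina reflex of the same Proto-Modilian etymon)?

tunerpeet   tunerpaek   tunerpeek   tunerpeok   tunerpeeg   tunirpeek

tunerpeek

Samina: *dunirbaeg
  dunirbaeg → tunirbaeg   [unconditioned shift]
  tunirbaeg → tunirbaek   [unconditioned shift]
  tunirbaek (rule 3 does not apply)
  tunirbaek → tunerbaek   [pre-rhotic lowering]
  tunerbaek → tunerbeek   [vowel merger]
  tunerbeek → tunerpeek   [unconditioned shift]
  giving Samina tunerpeek.
Only 'tunerpeek' matches the regular Samina development of *dunirbaeg.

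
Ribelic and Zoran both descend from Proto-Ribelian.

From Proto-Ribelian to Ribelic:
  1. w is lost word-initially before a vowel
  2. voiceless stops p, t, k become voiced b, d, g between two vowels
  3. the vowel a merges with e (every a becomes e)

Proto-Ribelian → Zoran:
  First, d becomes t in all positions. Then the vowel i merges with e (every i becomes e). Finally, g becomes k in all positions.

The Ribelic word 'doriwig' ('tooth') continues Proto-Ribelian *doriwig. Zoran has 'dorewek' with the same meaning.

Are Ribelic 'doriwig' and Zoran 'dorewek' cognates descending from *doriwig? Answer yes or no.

Derive the expected Zoran reflex of *doriwig:
Zoran: start from *doriwig.
  rule 1 (unconditioned shift): doriwig → toriwig
  rule 2 (vowel merger): toriwig → toreweg
  rule 3 (unconditioned shift): toreweg → torewek
  ⇒ Zoran torewek
The regular Zoran reflex would be 'torewek', but the attested form is 'dorewek'. The correspondence is irregular, so they are not cognates (the Zoran form has a different source).

no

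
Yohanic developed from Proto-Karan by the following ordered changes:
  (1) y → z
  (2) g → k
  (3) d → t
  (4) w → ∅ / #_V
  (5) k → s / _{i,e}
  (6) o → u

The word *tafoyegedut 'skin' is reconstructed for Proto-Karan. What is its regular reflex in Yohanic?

tafuzesetut

Yohanic: *tafoyegedut
  tafoyegedut → tafozegedut   [unconditioned shift]
  tafozegedut → tafozekedut   [unconditioned shift]
  tafozekedut → tafozeketut   [unconditioned shift]
  tafozeketut (rule 4 does not apply)
  tafozeketut → tafozesetut   [palatalisation]
  tafozesetut → tafuzesetut   [vowel merger]
  giving Yohanic tafuzesetut.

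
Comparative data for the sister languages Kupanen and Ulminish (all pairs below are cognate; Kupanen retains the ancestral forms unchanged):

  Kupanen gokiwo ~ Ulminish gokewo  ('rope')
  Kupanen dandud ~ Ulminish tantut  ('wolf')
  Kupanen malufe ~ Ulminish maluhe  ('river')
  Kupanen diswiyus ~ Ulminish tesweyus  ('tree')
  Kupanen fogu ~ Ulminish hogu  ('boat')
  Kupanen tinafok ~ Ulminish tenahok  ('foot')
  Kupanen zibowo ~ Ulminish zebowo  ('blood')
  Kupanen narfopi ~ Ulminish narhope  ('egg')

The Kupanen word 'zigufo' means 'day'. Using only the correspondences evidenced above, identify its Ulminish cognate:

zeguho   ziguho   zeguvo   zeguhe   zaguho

gokiwo ~ gokewo, diswiyus ~ tesweyus — Kupanen i corresponds to Ulminish e after a consonant, before a consonant other than r, m, n, p, b, f, v.
tinafok ~ tenahok — Kupanen f corresponds to Ulminish h between vowels (before a back vowel).
Applying these to Kupanen 'zigufo':
  zigufo → zegufo   (i→e after a consonant, before a consonant other than r, m, n, p, b, f, v)
  zegufo → zeguho   (f→h between vowels (before a back vowel))
So the Ulminish cognate is 'zeguho'.

zeguho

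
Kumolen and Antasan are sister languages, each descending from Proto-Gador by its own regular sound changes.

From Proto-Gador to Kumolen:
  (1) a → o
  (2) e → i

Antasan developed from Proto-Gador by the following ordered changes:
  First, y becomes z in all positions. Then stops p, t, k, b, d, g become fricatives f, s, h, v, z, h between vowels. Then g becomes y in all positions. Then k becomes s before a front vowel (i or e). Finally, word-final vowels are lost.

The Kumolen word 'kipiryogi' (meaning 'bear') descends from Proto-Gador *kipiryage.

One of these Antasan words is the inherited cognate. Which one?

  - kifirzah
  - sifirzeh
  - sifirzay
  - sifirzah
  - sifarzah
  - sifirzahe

sifirzah

Antasan: *kipiryage
  kipiryage → kipirzage   [unconditioned shift]
  kipirzage → kifirzahe   [intervocalic lenition]
  kifirzahe (rule 3 does not apply)
  kifirzahe → sifirzahe   [palatalisation]
  sifirzahe → sifirzah   [apocope]
  giving Antasan sifirzah.
Only 'sifirzah' matches the regular Antasan development of *kipiryage.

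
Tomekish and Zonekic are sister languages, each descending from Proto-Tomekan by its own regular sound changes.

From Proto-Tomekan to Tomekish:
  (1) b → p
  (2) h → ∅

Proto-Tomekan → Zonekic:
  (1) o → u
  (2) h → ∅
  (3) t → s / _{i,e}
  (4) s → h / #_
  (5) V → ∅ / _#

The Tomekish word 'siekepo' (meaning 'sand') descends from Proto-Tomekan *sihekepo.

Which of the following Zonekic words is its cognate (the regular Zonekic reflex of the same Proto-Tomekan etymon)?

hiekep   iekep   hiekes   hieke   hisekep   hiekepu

hiekep

Zonekic: start from *sihekepo.
  rule 1 (vowel merger): sihekepo → sihekepu
  rule 2 (h-loss): sihekepu → siekepu
  rule 3: no change — siekepu
  rule 4 (debuccalisation): siekepu → hiekepu
  rule 5 (apocope): hiekepu → hiekep
  ⇒ Zonekic hiekep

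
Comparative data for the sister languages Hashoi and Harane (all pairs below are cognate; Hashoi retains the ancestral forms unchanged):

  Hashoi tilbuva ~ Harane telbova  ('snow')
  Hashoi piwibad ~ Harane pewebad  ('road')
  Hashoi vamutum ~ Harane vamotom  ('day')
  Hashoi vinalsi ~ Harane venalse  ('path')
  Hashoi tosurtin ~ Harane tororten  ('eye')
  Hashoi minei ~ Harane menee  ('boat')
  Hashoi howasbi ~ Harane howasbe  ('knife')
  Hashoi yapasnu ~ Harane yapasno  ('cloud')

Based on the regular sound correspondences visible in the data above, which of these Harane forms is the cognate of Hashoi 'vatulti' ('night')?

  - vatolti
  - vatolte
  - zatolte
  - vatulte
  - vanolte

vatolte

vamutum ~ vamotom — Hashoi u corresponds to Harane o after a consonant, before a consonant other than r, m, n, p, b, f, v.
vinalsi ~ venalse, howasbi ~ howasbe — Hashoi i corresponds to Harane e word-finally.
Applying these to Hashoi 'vatulti':
  vatulti → vatolti   (u→o after a consonant, before a consonant other than r, m, n, p, b, f, v)
  vatolti → vatolte   (i→e word-finally)
So the Harane cognate is 'vatolte'.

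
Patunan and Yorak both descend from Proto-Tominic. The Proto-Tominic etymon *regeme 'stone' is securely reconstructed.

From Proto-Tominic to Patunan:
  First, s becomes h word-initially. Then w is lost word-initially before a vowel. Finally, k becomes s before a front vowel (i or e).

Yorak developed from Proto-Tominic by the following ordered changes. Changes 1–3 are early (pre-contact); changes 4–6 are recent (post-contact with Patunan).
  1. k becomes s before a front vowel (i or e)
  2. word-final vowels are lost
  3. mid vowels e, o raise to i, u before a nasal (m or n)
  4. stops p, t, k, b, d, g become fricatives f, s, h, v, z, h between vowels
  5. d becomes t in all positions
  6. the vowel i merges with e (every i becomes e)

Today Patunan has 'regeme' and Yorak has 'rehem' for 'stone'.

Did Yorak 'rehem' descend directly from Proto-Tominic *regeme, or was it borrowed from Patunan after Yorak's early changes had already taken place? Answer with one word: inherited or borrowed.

If inherited, *regeme would pass through all of Yorak's changes:
Yorak: *regeme > regem > regim > rehim > rehem  (by apocope, pre-nasal raising, intervocalic lenition, vowel merger)
If borrowed from Patunan 'regeme' after the early changes, it would undergo only the recent ones:
  rule 4 (intervocalic lenition): regeme → reheme
  rule 5 (unconditioned shift): no change (reheme)
  rule 6 (vowel merger): no change (reheme)
  ⇒ as a loan: reheme
Yorak 'rehem' matches the inherited outcome exactly, so it is an inherited cognate, not a loan.

inherited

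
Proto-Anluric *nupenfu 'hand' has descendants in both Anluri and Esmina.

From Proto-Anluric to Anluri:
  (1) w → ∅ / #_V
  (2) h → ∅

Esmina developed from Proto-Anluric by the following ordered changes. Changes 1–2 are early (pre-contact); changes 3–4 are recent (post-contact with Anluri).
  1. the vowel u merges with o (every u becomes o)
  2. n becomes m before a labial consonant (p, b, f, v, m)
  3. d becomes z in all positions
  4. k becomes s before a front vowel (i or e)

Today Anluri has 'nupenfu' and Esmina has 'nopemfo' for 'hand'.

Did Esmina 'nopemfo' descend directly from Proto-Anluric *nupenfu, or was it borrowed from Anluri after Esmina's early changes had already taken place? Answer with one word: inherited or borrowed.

If inherited, *nupenfu would pass through all of Esmina's changes:
Esmina: start from *nupenfu.
  rule 1 (vowel merger): nupenfu → nopenfo
  rule 2 (nasal place assimilation): nopenfo → nopemfo
  rule 3: no change — nopemfo
  rule 4: no change — nopemfo
  ⇒ Esmina nopemfo
If borrowed from Anluri 'nupenfu' after the early changes, it would undergo only the recent ones:
  rule 3 (unconditioned shift): no change (nupenfu)
  rule 4 (palatalisation): no change (nupenfu)
  ⇒ as a loan: nupenfu
Esmina 'nopemfo' matches the inherited outcome exactly, so it is an inherited cognate, not a loan.

inherited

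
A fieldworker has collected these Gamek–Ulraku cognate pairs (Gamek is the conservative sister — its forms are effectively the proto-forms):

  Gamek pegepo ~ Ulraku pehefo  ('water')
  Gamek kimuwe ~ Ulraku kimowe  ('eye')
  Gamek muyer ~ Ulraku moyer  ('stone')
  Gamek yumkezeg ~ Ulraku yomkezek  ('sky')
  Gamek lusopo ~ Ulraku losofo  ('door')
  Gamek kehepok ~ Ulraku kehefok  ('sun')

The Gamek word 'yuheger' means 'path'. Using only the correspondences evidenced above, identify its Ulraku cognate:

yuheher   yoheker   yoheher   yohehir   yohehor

kimuwe ~ kimowe, muyer ~ moyer — Gamek u corresponds to Ulraku o after a consonant, before a consonant other than r, m, n, p, b, f, v.
pegepo ~ pehefo — Gamek g corresponds to Ulraku h between vowels (before a front vowel).
Applying these to Gamek 'yuheger':
  yuheger → yoheger   (u→o after a consonant, before a consonant other than r, m, n, p, b, f, v)
  yoheger → yoheher   (g→h between vowels (before a front vowel))
So the Ulraku cognate is 'yoheher'.

yoheher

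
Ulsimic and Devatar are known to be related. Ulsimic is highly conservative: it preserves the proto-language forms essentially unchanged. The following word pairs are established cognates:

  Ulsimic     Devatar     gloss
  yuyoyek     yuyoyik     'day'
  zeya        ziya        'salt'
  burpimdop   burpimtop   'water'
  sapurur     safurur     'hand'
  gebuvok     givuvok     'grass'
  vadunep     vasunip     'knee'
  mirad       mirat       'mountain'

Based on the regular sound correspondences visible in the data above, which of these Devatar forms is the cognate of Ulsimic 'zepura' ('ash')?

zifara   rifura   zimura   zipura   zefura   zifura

zifura

vadunep ~ vasunip — Ulsimic e corresponds to Devatar i after a consonant, before a labial obstruent.
sapurur ~ safurur — Ulsimic p corresponds to Devatar f between vowels (before a back vowel).
Applying these to Ulsimic 'zepura':
  zepura → zipura   (e→i after a consonant, before a labial obstruent)
  zipura → zifura   (p→f between vowels (before a back vowel))
So the Devatar cognate is 'zifura'.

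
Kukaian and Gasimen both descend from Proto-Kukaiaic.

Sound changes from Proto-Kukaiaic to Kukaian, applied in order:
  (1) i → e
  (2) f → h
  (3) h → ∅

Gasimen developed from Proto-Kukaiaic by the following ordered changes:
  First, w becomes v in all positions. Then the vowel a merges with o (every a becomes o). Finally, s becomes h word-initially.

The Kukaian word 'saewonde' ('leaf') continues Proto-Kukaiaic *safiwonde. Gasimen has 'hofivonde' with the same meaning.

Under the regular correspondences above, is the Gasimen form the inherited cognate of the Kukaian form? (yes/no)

yes

Derive the expected Gasimen reflex of *safiwonde:
Gasimen: *safiwonde > safivonde > sofivonde > hofivonde  (by unconditioned shift, vowel merger, debuccalisation)
Gasimen 'hofivonde' matches the regular reflex exactly, so the pair is cognate.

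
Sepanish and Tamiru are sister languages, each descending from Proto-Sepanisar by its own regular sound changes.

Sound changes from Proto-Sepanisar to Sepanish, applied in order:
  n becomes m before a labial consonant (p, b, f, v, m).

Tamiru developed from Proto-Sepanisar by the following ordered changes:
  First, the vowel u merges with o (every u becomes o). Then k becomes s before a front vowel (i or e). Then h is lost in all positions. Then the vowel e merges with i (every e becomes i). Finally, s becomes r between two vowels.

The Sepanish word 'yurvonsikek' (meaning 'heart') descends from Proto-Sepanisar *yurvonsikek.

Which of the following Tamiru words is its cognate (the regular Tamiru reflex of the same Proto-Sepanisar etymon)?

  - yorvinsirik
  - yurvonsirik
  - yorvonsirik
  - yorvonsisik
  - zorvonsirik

Tamiru: *yurvonsikek > yorvonsikek > yorvonsisek > yorvonsisik > yorvonsirik  (by vowel merger, palatalisation, vowel merger, rhotacism)
Only 'yorvonsirik' matches the regular Tamiru development of *yurvonsikek.

yorvonsirik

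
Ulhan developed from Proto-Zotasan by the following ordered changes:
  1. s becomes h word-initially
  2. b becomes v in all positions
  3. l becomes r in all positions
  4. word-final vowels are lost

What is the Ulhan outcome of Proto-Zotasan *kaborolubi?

Ulhan: *kaborolubi
  kaborolubi (rule 1 does not apply)
  kaborolubi → kavoroluvi   [unconditioned shift]
  kavoroluvi → kavororuvi   [unconditioned shift]
  kavororuvi → kavororuv   [apocope]
  giving Ulhan kavororuv.

kavororuv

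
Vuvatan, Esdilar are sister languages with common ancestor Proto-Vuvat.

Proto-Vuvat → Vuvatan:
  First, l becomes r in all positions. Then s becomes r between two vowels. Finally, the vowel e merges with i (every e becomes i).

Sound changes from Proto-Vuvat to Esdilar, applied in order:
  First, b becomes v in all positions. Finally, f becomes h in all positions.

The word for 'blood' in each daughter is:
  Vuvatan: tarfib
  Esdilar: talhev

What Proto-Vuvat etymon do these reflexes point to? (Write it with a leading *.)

*talfeb

Position 4: Vuvatan has f, Esdilar has h. Vuvatan preserves f here (none of its changes turn any other segment into f), so the proto-segment is *f.
Position 6: Vuvatan has b, Esdilar has v. Vuvatan preserves b here (none of its changes turn any other segment into b), so the proto-segment is *b.
Position 5: Vuvatan has i, Esdilar has e. Esdilar preserves e here (none of its changes turn any other segment into e), so the proto-segment is *e.
Verify the candidate proto-form against each daughter:
Vuvatan: start from *talfeb.
  rule 1 (unconditioned shift): talfeb → tarfeb
  rule 2: no change — tarfeb
  rule 3 (vowel merger): tarfeb → tarfib
  ⇒ Vuvatan tarfib
Esdilar: start from *talfeb.
  rule 1 (unconditioned shift): talfeb → talfev
  rule 2 (unconditioned shift): talfev → talhev
  ⇒ Esdilar talhev
No other proto-form is consistent with every reflex, so the reconstruction is *talfeb.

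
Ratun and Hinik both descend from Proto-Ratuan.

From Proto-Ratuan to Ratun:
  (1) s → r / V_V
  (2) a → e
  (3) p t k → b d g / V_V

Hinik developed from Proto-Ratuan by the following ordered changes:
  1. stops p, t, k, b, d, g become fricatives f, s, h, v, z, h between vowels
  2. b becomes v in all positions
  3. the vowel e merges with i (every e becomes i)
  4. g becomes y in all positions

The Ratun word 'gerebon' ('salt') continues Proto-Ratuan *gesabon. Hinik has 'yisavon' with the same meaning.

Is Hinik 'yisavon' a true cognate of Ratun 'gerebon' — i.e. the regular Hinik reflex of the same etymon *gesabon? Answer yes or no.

yes

Derive the expected Hinik reflex of *gesabon:
Hinik: *gesabon > gesavon > gisavon > yisavon  (by intervocalic lenition, vowel merger, unconditioned shift)
Hinik 'yisavon' matches the regular reflex exactly, so the pair is cognate.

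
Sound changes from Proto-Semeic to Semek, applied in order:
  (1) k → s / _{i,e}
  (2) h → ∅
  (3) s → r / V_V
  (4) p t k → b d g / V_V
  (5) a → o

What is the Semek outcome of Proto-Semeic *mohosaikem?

mooroirem

Semek: *mohosaikem > mohosaisem > moosaisem > moorairem > mooroirem  (by palatalisation, h-loss, rhotacism, vowel merger)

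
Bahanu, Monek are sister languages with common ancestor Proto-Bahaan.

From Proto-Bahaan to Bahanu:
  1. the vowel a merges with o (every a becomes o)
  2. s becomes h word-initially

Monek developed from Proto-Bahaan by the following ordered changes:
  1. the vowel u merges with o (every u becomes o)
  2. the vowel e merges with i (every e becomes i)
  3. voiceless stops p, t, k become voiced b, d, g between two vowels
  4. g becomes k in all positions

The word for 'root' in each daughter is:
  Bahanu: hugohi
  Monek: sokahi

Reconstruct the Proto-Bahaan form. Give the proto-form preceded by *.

Position 3: Bahanu has g, Monek has k. Bahanu preserves g here (none of its changes turn any other segment into g), so the proto-segment is *g.
Position 4: Bahanu has o, Monek has a. Monek preserves a here (none of its changes turn any other segment into a), so the proto-segment is *a.
Continuing position by position gives *sugahi; check it forward:
Bahanu: *sugahi
  sugahi → sugohi   [vowel merger]
  sugohi → hugohi   [debuccalisation]
  giving Bahanu hugohi.
Monek: *sugahi > sogahi > sokahi  (by vowel merger, unconditioned shift)
Only *sugahi yields all of Bahanu hugohi, Monek sokahi.

*sugahi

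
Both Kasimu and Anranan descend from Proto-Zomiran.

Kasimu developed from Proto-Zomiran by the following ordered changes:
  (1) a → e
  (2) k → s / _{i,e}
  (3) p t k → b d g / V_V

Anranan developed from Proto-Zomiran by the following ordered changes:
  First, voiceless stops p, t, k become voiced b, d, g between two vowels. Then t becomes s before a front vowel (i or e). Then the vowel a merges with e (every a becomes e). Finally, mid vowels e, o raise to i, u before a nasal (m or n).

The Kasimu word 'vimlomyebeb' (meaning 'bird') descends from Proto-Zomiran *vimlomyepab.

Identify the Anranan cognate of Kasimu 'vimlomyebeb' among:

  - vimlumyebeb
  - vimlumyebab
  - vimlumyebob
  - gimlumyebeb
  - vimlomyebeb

Anranan: start from *vimlomyepab.
  rule 1 (intervocalic voicing): vimlomyepab → vimlomyebab
  rule 2: no change — vimlomyebab
  rule 3 (vowel merger): vimlomyebab → vimlomyebeb
  rule 4 (pre-nasal raising): vimlomyebeb → vimlumyebeb
  ⇒ Anranan vimlumyebeb
Only 'vimlumyebeb' matches the regular Anranan development of *vimlomyepab.

vimlumyebeb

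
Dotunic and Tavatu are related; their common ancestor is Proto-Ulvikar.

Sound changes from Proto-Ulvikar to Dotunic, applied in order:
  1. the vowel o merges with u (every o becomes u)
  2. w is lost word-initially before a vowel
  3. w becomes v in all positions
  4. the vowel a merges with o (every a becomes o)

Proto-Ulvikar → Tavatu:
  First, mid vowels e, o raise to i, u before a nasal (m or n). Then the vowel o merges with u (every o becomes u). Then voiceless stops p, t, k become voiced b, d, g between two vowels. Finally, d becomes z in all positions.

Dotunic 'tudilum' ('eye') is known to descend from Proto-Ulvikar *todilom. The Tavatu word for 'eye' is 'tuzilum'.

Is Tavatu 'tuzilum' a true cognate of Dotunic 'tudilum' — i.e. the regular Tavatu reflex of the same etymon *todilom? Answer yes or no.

yes

Derive the expected Tavatu reflex of *todilom:
Tavatu: *todilom
  todilom → todilum   [pre-nasal raising]
  todilum → tudilum   [vowel merger]
  tudilum (rule 3 does not apply)
  tudilum → tuzilum   [unconditioned shift]
  giving Tavatu tuzilum.
Tavatu 'tuzilum' matches the regular reflex exactly, so the pair is cognate.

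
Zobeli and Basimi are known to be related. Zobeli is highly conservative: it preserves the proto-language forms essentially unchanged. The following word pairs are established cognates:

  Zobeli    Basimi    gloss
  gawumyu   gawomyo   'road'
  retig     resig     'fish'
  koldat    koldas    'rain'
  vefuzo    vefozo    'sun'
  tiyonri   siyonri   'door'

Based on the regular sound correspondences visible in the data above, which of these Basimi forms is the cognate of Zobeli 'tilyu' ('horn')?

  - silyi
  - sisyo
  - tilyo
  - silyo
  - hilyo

silyo

tiyonri ~ siyonri — Zobeli t corresponds to Basimi s word-initially before a front vowel.
gawumyu ~ gawomyo — Zobeli u corresponds to Basimi o word-finally.
Applying these to Zobeli 'tilyu':
  tilyu → silyu   (t→s word-initially before a front vowel)
  silyu → silyo   (u→o word-finally)
So the Basimi cognate is 'silyo'.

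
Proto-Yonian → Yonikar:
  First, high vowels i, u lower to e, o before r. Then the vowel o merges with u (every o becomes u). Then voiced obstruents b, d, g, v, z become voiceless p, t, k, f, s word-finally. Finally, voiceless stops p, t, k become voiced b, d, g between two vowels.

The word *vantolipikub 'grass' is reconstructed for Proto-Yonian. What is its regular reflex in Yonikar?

vantulibigup

Yonikar: *vantolipikub
  vantolipikub (rule 1 does not apply)
  vantolipikub → vantulipikub   [vowel merger]
  vantulipikub → vantulipikup   [final devoicing]
  vantulipikup → vantulibigup   [intervocalic voicing]
  giving Yonikar vantulibigup.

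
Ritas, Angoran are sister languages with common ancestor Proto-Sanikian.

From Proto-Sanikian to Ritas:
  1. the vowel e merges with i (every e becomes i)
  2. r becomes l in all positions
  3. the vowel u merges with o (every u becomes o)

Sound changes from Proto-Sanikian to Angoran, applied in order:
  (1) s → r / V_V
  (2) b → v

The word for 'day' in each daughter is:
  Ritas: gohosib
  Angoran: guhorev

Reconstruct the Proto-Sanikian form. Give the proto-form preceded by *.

*guhoseb

Position 5: Ritas has s, Angoran has r. Ritas preserves s here (none of its changes turn any other segment into s), so the proto-segment is *s.
Position 6: Ritas has i, Angoran has e. Angoran preserves e here (none of its changes turn any other segment into e), so the proto-segment is *e.
Position 2: Ritas has o, Angoran has u. Angoran preserves u here (none of its changes turn any other segment into u), so the proto-segment is *u.
This points to *guhoseb. Verify forward in each daughter:
Ritas: *guhoseb
  guhoseb → guhosib   [vowel merger]
  guhosib (rule 2 does not apply)
  guhosib → gohosib   [vowel merger]
  giving Ritas gohosib.
Angoran: *guhoseb
  guhoseb → guhoreb   [rhotacism]
  guhoreb → guhorev   [unconditioned shift]
  giving Angoran guhorev.
No other proto-form is consistent with every reflex, so the reconstruction is *guhoseb.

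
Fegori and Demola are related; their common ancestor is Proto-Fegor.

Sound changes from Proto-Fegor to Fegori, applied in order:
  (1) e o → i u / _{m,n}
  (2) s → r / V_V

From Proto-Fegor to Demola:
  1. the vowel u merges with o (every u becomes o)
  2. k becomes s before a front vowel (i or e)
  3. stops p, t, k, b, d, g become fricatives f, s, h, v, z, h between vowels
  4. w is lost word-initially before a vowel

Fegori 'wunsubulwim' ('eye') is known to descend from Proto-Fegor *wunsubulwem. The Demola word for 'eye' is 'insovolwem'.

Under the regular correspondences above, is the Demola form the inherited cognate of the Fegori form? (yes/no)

no

Derive the expected Demola reflex of *wunsubulwem:
Demola: start from *wunsubulwem.
  rule 1 (vowel merger): wunsubulwem → wonsobolwem
  rule 2: no change — wonsobolwem
  rule 3 (intervocalic lenition): wonsobolwem → wonsovolwem
  rule 4 (glide loss): wonsovolwem → onsovolwem
  ⇒ Demola onsovolwem
The regular Demola reflex would be 'onsovolwem', but the attested form is 'insovolwem'. The correspondence is irregular, so they are not cognates (the Demola form has a different source).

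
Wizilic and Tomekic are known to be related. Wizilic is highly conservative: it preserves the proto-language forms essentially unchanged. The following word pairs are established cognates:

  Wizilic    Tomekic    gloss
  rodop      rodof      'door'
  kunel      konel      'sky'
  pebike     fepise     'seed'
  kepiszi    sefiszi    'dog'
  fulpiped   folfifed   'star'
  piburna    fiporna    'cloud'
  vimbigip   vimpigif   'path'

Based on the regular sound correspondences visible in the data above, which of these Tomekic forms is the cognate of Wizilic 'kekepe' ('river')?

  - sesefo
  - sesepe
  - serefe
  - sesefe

kepiszi ~ sefiszi — Wizilic k corresponds to Tomekic s word-initially before a front vowel.
pebike ~ fepise — Wizilic k corresponds to Tomekic s between vowels (before a front vowel).
fulpiped ~ folfifed — Wizilic p corresponds to Tomekic f between vowels (before a front vowel).
Applying these to Wizilic 'kekepe':
  kekepe → sekepe   (k→s word-initially before a front vowel)
  sekepe → sesepe   (k→s between vowels (before a front vowel))
  sesepe → sesefe   (p→f between vowels (before a front vowel))
So the Tomekic cognate is 'sesefe'.

sesefe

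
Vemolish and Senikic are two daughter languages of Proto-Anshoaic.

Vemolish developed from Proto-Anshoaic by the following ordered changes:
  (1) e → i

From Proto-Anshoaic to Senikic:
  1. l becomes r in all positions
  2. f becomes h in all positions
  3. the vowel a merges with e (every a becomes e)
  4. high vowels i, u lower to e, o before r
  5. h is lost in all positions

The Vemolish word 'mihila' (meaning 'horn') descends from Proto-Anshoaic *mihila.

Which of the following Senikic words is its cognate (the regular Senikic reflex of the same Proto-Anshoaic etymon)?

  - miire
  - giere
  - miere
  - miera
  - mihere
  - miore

Senikic: start from *mihila.
  rule 1 (unconditioned shift): mihila → mihira
  rule 2: no change — mihira
  rule 3 (vowel merger): mihira → mihire
  rule 4 (pre-rhotic lowering): mihire → mihere
  rule 5 (h-loss): mihere → miere
  ⇒ Senikic miere
The other candidates each miss or misapply at least one Senikic change.

miere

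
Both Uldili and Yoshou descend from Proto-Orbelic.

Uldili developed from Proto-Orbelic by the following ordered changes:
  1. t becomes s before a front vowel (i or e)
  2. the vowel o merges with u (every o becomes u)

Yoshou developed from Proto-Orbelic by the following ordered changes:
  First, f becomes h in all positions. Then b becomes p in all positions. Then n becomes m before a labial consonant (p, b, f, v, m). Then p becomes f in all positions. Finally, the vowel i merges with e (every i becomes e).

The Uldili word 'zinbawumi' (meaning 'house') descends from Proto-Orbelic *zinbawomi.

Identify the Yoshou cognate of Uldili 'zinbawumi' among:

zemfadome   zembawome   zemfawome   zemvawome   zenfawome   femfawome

zemfawome

Yoshou: *zinbawomi > zinpawomi > zimpawomi > zimfawomi > zemfawome  (by unconditioned shift, nasal place assimilation, unconditioned shift, vowel merger)
The other candidates each miss or misapply at least one Yoshou change.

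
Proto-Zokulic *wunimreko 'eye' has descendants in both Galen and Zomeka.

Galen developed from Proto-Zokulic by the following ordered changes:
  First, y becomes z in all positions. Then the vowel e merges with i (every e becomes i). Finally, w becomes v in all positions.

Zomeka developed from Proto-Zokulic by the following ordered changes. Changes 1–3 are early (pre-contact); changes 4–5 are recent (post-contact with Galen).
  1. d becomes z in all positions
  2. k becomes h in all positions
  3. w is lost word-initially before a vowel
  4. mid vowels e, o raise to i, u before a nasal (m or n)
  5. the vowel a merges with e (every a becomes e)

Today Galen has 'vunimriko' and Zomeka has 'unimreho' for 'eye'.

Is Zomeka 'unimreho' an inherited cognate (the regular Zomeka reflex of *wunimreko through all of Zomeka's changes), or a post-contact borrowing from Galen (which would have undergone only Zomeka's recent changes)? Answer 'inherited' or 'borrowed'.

inherited

If inherited, *wunimreko would pass through all of Zomeka's changes:
Zomeka: *wunimreko
  wunimreko (rule 1 does not apply)
  wunimreko → wunimreho   [unconditioned shift]
  wunimreho → unimreho   [glide loss]
  unimreho (rule 4 does not apply)
  unimreho (rule 5 does not apply)
  giving Zomeka unimreho.
If borrowed from Galen 'vunimriko' after the early changes, it would undergo only the recent ones:
  rule 4 (pre-nasal raising): no change (vunimriko)
  rule 5 (vowel merger): no change (vunimriko)
  ⇒ as a loan: vunimriko
Zomeka 'unimreho' matches the inherited outcome exactly, so it is an inherited cognate, not a loan.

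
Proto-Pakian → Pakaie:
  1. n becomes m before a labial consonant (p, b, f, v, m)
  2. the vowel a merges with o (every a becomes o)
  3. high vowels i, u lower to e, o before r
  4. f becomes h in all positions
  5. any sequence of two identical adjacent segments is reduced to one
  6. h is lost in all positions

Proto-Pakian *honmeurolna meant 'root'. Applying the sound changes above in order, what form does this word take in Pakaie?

omeorolno

Pakaie: start from *honmeurolna.
  rule 1 (nasal place assimilation): honmeurolna → hommeurolna
  rule 2 (vowel merger): hommeurolna → hommeurolno
  rule 3 (pre-rhotic lowering): hommeurolno → hommeorolno
  rule 4: no change — hommeorolno
  rule 5 (degemination): hommeorolno → homeorolno
  rule 6 (h-loss): homeorolno → omeorolno
  ⇒ Pakaie omeorolno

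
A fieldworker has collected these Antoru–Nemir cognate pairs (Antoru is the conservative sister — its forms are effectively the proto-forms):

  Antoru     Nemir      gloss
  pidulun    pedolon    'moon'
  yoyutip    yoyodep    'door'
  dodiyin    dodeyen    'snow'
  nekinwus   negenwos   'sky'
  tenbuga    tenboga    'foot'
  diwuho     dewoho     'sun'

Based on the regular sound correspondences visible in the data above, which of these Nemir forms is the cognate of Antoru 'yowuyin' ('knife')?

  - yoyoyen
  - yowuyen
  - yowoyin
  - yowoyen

pidulun ~ pedolon, yoyutip ~ yoyodep — Antoru u corresponds to Nemir o after a consonant, before a consonant other than r, m, n, p, b, f, v.
dodiyin ~ dodeyen, nekinwus ~ negenwos — Antoru i corresponds to Nemir e after a consonant, before a nasal.
Applying these to Antoru 'yowuyin':
  yowuyin → yowoyin   (u→o after a consonant, before a consonant other than r, m, n, p, b, f, v)
  yowoyin → yowoyen   (i→e after a consonant, before a nasal)
So the Nemir cognate is 'yowoyen'.

yowoyen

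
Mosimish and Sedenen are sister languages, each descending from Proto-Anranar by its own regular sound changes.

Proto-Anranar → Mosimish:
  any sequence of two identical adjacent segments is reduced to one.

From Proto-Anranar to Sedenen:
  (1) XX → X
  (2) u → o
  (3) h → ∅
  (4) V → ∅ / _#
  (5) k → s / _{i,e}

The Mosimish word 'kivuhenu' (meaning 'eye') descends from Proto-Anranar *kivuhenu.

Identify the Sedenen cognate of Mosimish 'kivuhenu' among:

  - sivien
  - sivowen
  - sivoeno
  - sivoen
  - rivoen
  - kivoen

Sedenen: start from *kivuhenu.
  rule 1: no change — kivuhenu
  rule 2 (vowel merger): kivuhenu → kivoheno
  rule 3 (h-loss): kivoheno → kivoeno
  rule 4 (apocope): kivoeno → kivoen
  rule 5 (palatalisation): kivoen → sivoen
  ⇒ Sedenen sivoen

sivoen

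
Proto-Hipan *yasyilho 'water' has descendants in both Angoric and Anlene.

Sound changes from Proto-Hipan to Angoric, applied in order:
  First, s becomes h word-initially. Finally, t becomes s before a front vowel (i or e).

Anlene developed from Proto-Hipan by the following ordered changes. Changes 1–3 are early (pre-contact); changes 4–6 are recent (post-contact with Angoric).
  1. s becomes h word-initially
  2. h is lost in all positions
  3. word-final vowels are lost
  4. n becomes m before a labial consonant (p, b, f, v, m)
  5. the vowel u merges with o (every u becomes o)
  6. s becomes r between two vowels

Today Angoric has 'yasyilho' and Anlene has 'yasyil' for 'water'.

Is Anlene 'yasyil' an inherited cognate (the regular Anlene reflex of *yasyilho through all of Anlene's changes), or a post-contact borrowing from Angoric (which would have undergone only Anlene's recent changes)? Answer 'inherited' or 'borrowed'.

If inherited, *yasyilho would pass through all of Anlene's changes:
Anlene: start from *yasyilho.
  rule 1: no change — yasyilho
  rule 2 (h-loss): yasyilho → yasyilo
  rule 3 (apocope): yasyilo → yasyil
  rule 4: no change — yasyil
  rule 5: no change — yasyil
  rule 6: no change — yasyil
  ⇒ Anlene yasyil
If borrowed from Angoric 'yasyilho' after the early changes, it would undergo only the recent ones:
  rule 4 (nasal place assimilation): no change (yasyilho)
  rule 5 (vowel merger): no change (yasyilho)
  rule 6 (rhotacism): no change (yasyilho)
  ⇒ as a loan: yasyilho
Anlene 'yasyil' matches the inherited outcome exactly, so it is an inherited cognate, not a loan.

inherited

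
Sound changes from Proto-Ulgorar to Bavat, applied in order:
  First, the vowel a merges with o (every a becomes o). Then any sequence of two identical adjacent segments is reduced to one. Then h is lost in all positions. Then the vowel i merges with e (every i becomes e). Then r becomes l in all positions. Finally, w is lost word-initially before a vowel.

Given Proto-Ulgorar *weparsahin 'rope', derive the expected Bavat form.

Bavat: *weparsahin > weporsohin > weporsoin > weporsoen > wepolsoen > epolsoen  (by vowel merger, h-loss, vowel merger, unconditioned shift, glide loss)

epolsoen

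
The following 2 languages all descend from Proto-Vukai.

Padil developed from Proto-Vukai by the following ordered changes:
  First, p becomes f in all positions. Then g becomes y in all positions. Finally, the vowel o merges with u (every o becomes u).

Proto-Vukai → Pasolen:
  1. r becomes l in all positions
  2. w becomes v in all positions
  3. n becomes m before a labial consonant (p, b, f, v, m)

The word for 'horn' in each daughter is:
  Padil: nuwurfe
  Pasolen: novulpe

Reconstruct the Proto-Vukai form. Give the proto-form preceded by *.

Position 5: Padil has r, Pasolen has l. Padil preserves r here (none of its changes turn any other segment into r), so the proto-segment is *r.
Position 3: Padil has w, Pasolen has v. Padil preserves w here (none of its changes turn any other segment into w), so the proto-segment is *w.
This points to *nowurpe. Verify forward in each daughter:
Padil: start from *nowurpe.
  rule 1 (unconditioned shift): nowurpe → nowurfe
  rule 2: no change — nowurfe
  rule 3 (vowel merger): nowurfe → nuwurfe
  ⇒ Padil nuwurfe
Pasolen: *nowurpe > nowulpe > novulpe  (by unconditioned shift, unconditioned shift)
No other proto-form is consistent with every reflex, so the reconstruction is *nowurpe.

*nowurpe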